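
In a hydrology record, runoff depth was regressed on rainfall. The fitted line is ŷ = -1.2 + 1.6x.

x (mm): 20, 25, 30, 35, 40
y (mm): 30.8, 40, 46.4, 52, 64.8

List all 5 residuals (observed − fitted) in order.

0, 1.2, -0.4, -2.8, 2

x=20: ŷ = -1.2 + 1.6·20 = 30.8; e = 30.8 − 30.8 = 0
x=25: ŷ = -1.2 + 1.6·25 = 38.8; e = 40 − 38.8 = 1.2
x=30: ŷ = -1.2 + 1.6·30 = 46.8; e = 46.4 − 46.8 = -0.4
x=35: ŷ = -1.2 + 1.6·35 = 54.8; e = 52 − 54.8 = -2.8
x=40: ŷ = -1.2 + 1.6·40 = 62.8; e = 64.8 − 62.8 = 2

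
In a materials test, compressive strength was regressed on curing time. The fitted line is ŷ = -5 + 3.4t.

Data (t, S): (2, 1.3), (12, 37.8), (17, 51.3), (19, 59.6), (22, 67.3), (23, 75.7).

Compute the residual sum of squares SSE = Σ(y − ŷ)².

SSE = 19

t=2: ŷ = -5 + 3.4·2 = 1.8; r = 1.3 − 1.8 = -0.5
t=12: ŷ = -5 + 3.4·12 = 35.8; r = 37.8 − 35.8 = 2
t=17: ŷ = -5 + 3.4·17 = 52.8; r = 51.3 − 52.8 = -1.5
t=19: ŷ = -5 + 3.4·19 = 59.6; r = 59.6 − 59.6 = 0
t=22: ŷ = -5 + 3.4·22 = 69.8; r = 67.3 − 69.8 = -2.5
t=23: ŷ = -5 + 3.4·23 = 73.2; r = 75.7 − 73.2 = 2.5
SSE = 0.25 + 4 + 2.25 + 0 + 6.25 + 6.25 = 19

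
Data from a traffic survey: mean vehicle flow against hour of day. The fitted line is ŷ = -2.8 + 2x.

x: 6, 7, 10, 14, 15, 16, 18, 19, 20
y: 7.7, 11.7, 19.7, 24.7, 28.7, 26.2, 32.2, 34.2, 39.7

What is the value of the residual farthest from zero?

e = -3

x=6: ŷ = -2.8 + 2·6 = 9.2; e = 7.7 − 9.2 = -1.5
x=7: ŷ = -2.8 + 2·7 = 11.2; e = 11.7 − 11.2 = 0.5
x=10: ŷ = -2.8 + 2·10 = 17.2; e = 19.7 − 17.2 = 2.5
x=14: ŷ = -2.8 + 2·14 = 25.2; e = 24.7 − 25.2 = -0.5
x=15: ŷ = -2.8 + 2·15 = 27.2; e = 28.7 − 27.2 = 1.5
x=16: ŷ = -2.8 + 2·16 = 29.2; e = 26.2 − 29.2 = -3
x=18: ŷ = -2.8 + 2·18 = 33.2; e = 32.2 − 33.2 = -1
x=19: ŷ = -2.8 + 2·19 = 35.2; e = 34.2 − 35.2 = -1
x=20: ŷ = -2.8 + 2·20 = 37.2; e = 39.7 − 37.2 = 2.5
Largest |e| is 3 at x = 16, residual -3.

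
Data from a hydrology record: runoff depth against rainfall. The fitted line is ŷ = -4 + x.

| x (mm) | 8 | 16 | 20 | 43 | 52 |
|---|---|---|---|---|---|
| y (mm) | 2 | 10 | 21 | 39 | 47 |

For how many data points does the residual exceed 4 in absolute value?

x=8: ŷ = -4 + 8 = 4; r = 2 − 4 = -2
x=16: ŷ = -4 + 16 = 12; r = 10 − 12 = -2
x=20: ŷ = -4 + 20 = 16; r = 21 − 16 = 5
x=43: ŷ = -4 + 43 = 39; r = 39 − 39 = 0
x=52: ŷ = -4 + 52 = 48; r = 47 − 48 = -1
|r| > 4: x=20 (|r|=5) → 1

1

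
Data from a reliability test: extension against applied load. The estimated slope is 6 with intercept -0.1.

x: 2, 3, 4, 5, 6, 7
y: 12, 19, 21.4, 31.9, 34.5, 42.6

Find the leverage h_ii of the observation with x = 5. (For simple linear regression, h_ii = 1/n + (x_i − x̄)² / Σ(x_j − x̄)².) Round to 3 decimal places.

h = 0.181

x̄ = (2 + 3 + 4 + 5 + 6 + 7)/6 = 4.5
Σ(x − x̄)² = 6.25 + 2.25 + 0.25 + 0.25 + 2.25 + 6.25 = 17.5
h = 1/6 + (0.5)²/17.5 = 0.166667 + 0.0142857 = 0.181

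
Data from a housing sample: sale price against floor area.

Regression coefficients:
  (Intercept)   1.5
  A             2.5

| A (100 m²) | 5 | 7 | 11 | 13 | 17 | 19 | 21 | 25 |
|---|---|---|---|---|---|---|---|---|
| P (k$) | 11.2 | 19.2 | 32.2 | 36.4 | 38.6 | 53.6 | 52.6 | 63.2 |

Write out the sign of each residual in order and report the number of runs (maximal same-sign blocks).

A=5: P̂ = 1.5 + 2.5·5 = 14; r = 11.2 − 14 = -2.8
A=7: P̂ = 1.5 + 2.5·7 = 19; r = 19.2 − 19 = 0.2
A=11: P̂ = 1.5 + 2.5·11 = 29; r = 32.2 − 29 = 3.2
A=13: P̂ = 1.5 + 2.5·13 = 34; r = 36.4 − 34 = 2.4
A=17: P̂ = 1.5 + 2.5·17 = 44; r = 38.6 − 44 = -5.4
A=19: P̂ = 1.5 + 2.5·19 = 49; r = 53.6 − 49 = 4.6
A=21: P̂ = 1.5 + 2.5·21 = 54; r = 52.6 − 54 = -1.4
A=25: P̂ = 1.5 + 2.5·25 = 64; r = 63.2 − 64 = -0.8
Signs: − + + + − + − −
Runs: −×1, +×3, −×1, +×1, −×2 → 5

5 runs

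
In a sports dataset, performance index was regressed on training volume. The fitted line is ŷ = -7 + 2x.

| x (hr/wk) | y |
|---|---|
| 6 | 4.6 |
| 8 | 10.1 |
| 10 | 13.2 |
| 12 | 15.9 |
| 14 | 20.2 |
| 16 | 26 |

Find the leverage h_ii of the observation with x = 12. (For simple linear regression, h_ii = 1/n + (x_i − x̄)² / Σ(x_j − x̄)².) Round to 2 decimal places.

x̄ = (6 + 8 + 10 + 12 + 14 + 16)/6 = 11
Σ(x − x̄)² = 25 + 9 + 1 + 1 + 9 + 25 = 70
h = 1/6 + (1)²/70 = 0.166667 + 0.0142857 = 0.18

h = 0.18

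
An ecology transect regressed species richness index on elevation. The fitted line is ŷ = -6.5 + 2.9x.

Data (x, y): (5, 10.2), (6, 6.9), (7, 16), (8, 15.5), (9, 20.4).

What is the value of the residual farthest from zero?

e = -4

x=5: ŷ = -6.5 + 2.9·5 = 8; e = 10.2 − 8 = 2.2
x=6: ŷ = -6.5 + 2.9·6 = 10.9; e = 6.9 − 10.9 = -4
x=7: ŷ = -6.5 + 2.9·7 = 13.8; e = 16 − 13.8 = 2.2
x=8: ŷ = -6.5 + 2.9·8 = 16.7; e = 15.5 − 16.7 = -1.2
x=9: ŷ = -6.5 + 2.9·9 = 19.6; e = 20.4 − 19.6 = 0.8
Largest |e| is 4 at x = 6, residual -4.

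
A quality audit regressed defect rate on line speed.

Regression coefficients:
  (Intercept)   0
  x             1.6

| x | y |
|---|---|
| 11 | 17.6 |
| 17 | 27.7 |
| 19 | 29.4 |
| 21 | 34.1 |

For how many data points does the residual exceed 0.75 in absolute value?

x=11: ŷ = 1.6·11 = 17.6; e = 17.6 − 17.6 = 0
x=17: ŷ = 1.6·17 = 27.2; e = 27.7 − 27.2 = 0.5
x=19: ŷ = 1.6·19 = 30.4; e = 29.4 − 30.4 = -1
x=21: ŷ = 1.6·21 = 33.6; e = 34.1 − 33.6 = 0.5
|e| > 0.75: x=19 (|e|=1) → 1

1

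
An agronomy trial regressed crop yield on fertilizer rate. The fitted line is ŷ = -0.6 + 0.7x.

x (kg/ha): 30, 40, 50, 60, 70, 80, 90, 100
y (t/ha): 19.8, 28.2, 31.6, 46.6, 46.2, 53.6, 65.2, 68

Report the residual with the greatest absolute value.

e = 5.2

x=30: ŷ = -0.6 + 0.7·30 = 20.4; e = 19.8 − 20.4 = -0.6
x=40: ŷ = -0.6 + 0.7·40 = 27.4; e = 28.2 − 27.4 = 0.8
x=50: ŷ = -0.6 + 0.7·50 = 34.4; e = 31.6 − 34.4 = -2.8
x=60: ŷ = -0.6 + 0.7·60 = 41.4; e = 46.6 − 41.4 = 5.2
x=70: ŷ = -0.6 + 0.7·70 = 48.4; e = 46.2 − 48.4 = -2.2
x=80: ŷ = -0.6 + 0.7·80 = 55.4; e = 53.6 − 55.4 = -1.8
x=90: ŷ = -0.6 + 0.7·90 = 62.4; e = 65.2 − 62.4 = 2.8
x=100: ŷ = -0.6 + 0.7·100 = 69.4; e = 68 − 69.4 = -1.4
Largest |e| is 5.2 at x = 60, residual 5.2.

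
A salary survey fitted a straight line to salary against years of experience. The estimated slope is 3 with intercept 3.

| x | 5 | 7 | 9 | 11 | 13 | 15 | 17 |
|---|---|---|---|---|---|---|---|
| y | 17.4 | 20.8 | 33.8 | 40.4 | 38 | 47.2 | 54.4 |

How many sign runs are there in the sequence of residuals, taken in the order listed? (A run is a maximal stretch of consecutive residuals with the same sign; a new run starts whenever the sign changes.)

4 runs

x=5: ŷ = 3 + 3·5 = 18; r = 17.4 − 18 = -0.6
x=7: ŷ = 3 + 3·7 = 24; r = 20.8 − 24 = -3.2
x=9: ŷ = 3 + 3·9 = 30; r = 33.8 − 30 = 3.8
x=11: ŷ = 3 + 3·11 = 36; r = 40.4 − 36 = 4.4
x=13: ŷ = 3 + 3·13 = 42; r = 38 − 42 = -4
x=15: ŷ = 3 + 3·15 = 48; r = 47.2 − 48 = -0.8
x=17: ŷ = 3 + 3·17 = 54; r = 54.4 − 54 = 0.4
Signs: − − + + − − +
Runs: −×2, +×2, −×2, +×1 → 4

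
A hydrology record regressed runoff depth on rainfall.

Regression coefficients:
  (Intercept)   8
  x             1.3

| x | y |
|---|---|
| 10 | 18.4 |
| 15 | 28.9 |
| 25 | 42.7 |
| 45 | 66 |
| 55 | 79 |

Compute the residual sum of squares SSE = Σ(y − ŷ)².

x=10: ŷ = 8 + 1.3·10 = 21; r = 18.4 − 21 = -2.6
x=15: ŷ = 8 + 1.3·15 = 27.5; r = 28.9 − 27.5 = 1.4
x=25: ŷ = 8 + 1.3·25 = 40.5; r = 42.7 − 40.5 = 2.2
x=45: ŷ = 8 + 1.3·45 = 66.5; r = 66 − 66.5 = -0.5
x=55: ŷ = 8 + 1.3·55 = 79.5; r = 79 − 79.5 = -0.5
SSE = 6.76 + 1.96 + 4.84 + 0.25 + 0.25 = 14.06

SSE = 14.06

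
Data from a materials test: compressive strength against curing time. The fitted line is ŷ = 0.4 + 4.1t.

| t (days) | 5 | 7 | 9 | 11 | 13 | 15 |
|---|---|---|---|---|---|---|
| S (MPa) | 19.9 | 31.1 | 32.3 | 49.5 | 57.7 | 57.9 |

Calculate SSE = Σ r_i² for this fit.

t=5: ŷ = 0.4 + 4.1·5 = 20.9; r = 19.9 − 20.9 = -1
t=7: ŷ = 0.4 + 4.1·7 = 29.1; r = 31.1 − 29.1 = 2
t=9: ŷ = 0.4 + 4.1·9 = 37.3; r = 32.3 − 37.3 = -5
t=11: ŷ = 0.4 + 4.1·11 = 45.5; r = 49.5 − 45.5 = 4
t=13: ŷ = 0.4 + 4.1·13 = 53.7; r = 57.7 − 53.7 = 4
t=15: ŷ = 0.4 + 4.1·15 = 61.9; r = 57.9 − 61.9 = -4
SSE = 1 + 4 + 25 + 16 + 16 + 16 = 78

SSE = 78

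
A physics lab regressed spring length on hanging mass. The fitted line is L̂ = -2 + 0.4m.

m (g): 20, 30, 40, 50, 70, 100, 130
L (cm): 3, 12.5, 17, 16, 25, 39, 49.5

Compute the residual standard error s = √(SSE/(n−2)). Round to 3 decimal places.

s = 2.470

m=20: L̂ = -2 + 0.4·20 = 6; r = 3 − 6 = -3
m=30: L̂ = -2 + 0.4·30 = 10; r = 12.5 − 10 = 2.5
m=40: L̂ = -2 + 0.4·40 = 14; r = 17 − 14 = 3
m=50: L̂ = -2 + 0.4·50 = 18; r = 16 − 18 = -2
m=70: L̂ = -2 + 0.4·70 = 26; r = 25 − 26 = -1
m=100: L̂ = -2 + 0.4·100 = 38; r = 39 − 38 = 1
m=130: L̂ = -2 + 0.4·130 = 50; r = 49.5 − 50 = -0.5
SSE = 9 + 6.25 + 9 + 4 + 1 + 1 + 0.25 = 30.5
s = √(30.5/5) = √6.1 ≈ 2.470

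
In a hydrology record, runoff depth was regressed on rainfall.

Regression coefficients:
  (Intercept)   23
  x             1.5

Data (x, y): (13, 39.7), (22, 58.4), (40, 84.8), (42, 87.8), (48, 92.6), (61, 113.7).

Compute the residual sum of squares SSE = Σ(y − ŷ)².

x=13: ŷ = 23 + 1.5·13 = 42.5; r = 39.7 − 42.5 = -2.8
x=22: ŷ = 23 + 1.5·22 = 56; r = 58.4 − 56 = 2.4
x=40: ŷ = 23 + 1.5·40 = 83; r = 84.8 − 83 = 1.8
x=42: ŷ = 23 + 1.5·42 = 86; r = 87.8 − 86 = 1.8
x=48: ŷ = 23 + 1.5·48 = 95; r = 92.6 − 95 = -2.4
x=61: ŷ = 23 + 1.5·61 = 114.5; r = 113.7 − 114.5 = -0.8
SSE = 7.84 + 5.76 + 3.24 + 3.24 + 5.76 + 0.64 = 26.48

SSE = 26.48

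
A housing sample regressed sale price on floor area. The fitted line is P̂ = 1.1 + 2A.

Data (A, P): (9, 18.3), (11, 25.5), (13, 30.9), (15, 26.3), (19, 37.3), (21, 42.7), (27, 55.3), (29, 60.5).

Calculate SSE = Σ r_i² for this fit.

A=9: P̂ = 1.1 + 2·9 = 19.1; r = 18.3 − 19.1 = -0.8
A=11: P̂ = 1.1 + 2·11 = 23.1; r = 25.5 − 23.1 = 2.4
A=13: P̂ = 1.1 + 2·13 = 27.1; r = 30.9 − 27.1 = 3.8
A=15: P̂ = 1.1 + 2·15 = 31.1; r = 26.3 − 31.1 = -4.8
A=19: P̂ = 1.1 + 2·19 = 39.1; r = 37.3 − 39.1 = -1.8
A=21: P̂ = 1.1 + 2·21 = 43.1; r = 42.7 − 43.1 = -0.4
A=27: P̂ = 1.1 + 2·27 = 55.1; r = 55.3 − 55.1 = 0.2
A=29: P̂ = 1.1 + 2·29 = 59.1; r = 60.5 − 59.1 = 1.4
SSE = 0.64 + 5.76 + 14.44 + 23.04 + 3.24 + 0.16 + 0.04 + 1.96 = 49.28

SSE = 49.28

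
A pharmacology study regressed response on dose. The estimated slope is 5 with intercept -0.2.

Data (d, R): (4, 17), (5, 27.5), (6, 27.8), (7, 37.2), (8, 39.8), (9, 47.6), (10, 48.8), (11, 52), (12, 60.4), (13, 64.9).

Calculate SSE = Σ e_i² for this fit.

SSE = 41.94

d=4: R̂ = -0.2 + 5·4 = 19.8; e = 17 − 19.8 = -2.8
d=5: R̂ = -0.2 + 5·5 = 24.8; e = 27.5 − 24.8 = 2.7
d=6: R̂ = -0.2 + 5·6 = 29.8; e = 27.8 − 29.8 = -2
d=7: R̂ = -0.2 + 5·7 = 34.8; e = 37.2 − 34.8 = 2.4
d=8: R̂ = -0.2 + 5·8 = 39.8; e = 39.8 − 39.8 = 0
d=9: R̂ = -0.2 + 5·9 = 44.8; e = 47.6 − 44.8 = 2.8
d=10: R̂ = -0.2 + 5·10 = 49.8; e = 48.8 − 49.8 = -1
d=11: R̂ = -0.2 + 5·11 = 54.8; e = 52 − 54.8 = -2.8
d=12: R̂ = -0.2 + 5·12 = 59.8; e = 60.4 − 59.8 = 0.6
d=13: R̂ = -0.2 + 5·13 = 64.8; e = 64.9 − 64.8 = 0.1
SSE = 7.84 + 7.29 + 4 + 5.76 + 0 + 7.84 + 1 + 7.84 + 0.36 + 0.01 = 41.94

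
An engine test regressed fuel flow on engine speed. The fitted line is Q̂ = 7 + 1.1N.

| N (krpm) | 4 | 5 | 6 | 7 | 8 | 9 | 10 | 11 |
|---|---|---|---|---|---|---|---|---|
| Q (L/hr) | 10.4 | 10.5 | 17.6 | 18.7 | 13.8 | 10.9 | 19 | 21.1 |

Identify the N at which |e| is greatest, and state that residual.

N=4: Q̂ = 7 + 1.1·4 = 11.4; e = 10.4 − 11.4 = -1
N=5: Q̂ = 7 + 1.1·5 = 12.5; e = 10.5 − 12.5 = -2
N=6: Q̂ = 7 + 1.1·6 = 13.6; e = 17.6 − 13.6 = 4
N=7: Q̂ = 7 + 1.1·7 = 14.7; e = 18.7 − 14.7 = 4
N=8: Q̂ = 7 + 1.1·8 = 15.8; e = 13.8 − 15.8 = -2
N=9: Q̂ = 7 + 1.1·9 = 16.9; e = 10.9 − 16.9 = -6
N=10: Q̂ = 7 + 1.1·10 = 18; e = 19 − 18 = 1
N=11: Q̂ = 7 + 1.1·11 = 19.1; e = 21.1 − 19.1 = 2
Largest |e| is 6 at N = 9, residual -6.

N = 9, e = -6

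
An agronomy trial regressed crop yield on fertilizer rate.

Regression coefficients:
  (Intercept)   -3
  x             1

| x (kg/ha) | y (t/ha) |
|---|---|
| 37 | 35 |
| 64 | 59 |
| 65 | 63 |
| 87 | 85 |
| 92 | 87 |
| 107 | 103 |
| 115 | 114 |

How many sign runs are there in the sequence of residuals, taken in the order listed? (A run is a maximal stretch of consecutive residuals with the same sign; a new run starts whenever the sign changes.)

5 runs

x=37: ŷ = -3 + 37 = 34; e = 35 − 34 = 1
x=64: ŷ = -3 + 64 = 61; e = 59 − 61 = -2
x=65: ŷ = -3 + 65 = 62; e = 63 − 62 = 1
x=87: ŷ = -3 + 87 = 84; e = 85 − 84 = 1
x=92: ŷ = -3 + 92 = 89; e = 87 − 89 = -2
x=107: ŷ = -3 + 107 = 104; e = 103 − 104 = -1
x=115: ŷ = -3 + 115 = 112; e = 114 − 112 = 2
Signs: + − + + − − +
Runs: +×1, −×1, +×2, −×2, +×1 → 5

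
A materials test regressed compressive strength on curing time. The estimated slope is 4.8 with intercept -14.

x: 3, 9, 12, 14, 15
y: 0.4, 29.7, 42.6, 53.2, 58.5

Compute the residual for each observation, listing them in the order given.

0, 0.5, -1, 0, 0.5

x=3: ŷ = -14 + 4.8·3 = 0.4; e = 0.4 − 0.4 = 0
x=9: ŷ = -14 + 4.8·9 = 29.2; e = 29.7 − 29.2 = 0.5
x=12: ŷ = -14 + 4.8·12 = 43.6; e = 42.6 − 43.6 = -1
x=14: ŷ = -14 + 4.8·14 = 53.2; e = 53.2 − 53.2 = 0
x=15: ŷ = -14 + 4.8·15 = 58; e = 58.5 − 58 = 0.5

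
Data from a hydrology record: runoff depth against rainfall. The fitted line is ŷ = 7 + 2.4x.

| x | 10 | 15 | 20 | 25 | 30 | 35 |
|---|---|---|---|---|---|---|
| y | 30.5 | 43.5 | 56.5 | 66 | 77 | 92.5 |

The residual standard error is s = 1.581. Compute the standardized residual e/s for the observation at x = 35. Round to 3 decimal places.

0.949

ŷ = 7 + 2.4·35 = 91
e = 92.5 − 91 = 1.5
e/s = 1.5 / 1.581 = 0.949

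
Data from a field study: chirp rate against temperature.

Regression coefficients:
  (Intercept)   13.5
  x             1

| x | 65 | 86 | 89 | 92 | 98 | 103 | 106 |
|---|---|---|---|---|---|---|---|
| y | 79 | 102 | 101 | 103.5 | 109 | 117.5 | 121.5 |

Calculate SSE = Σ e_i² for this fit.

x=65: ŷ = 13.5 + 65 = 78.5; e = 79 − 78.5 = 0.5
x=86: ŷ = 13.5 + 86 = 99.5; e = 102 − 99.5 = 2.5
x=89: ŷ = 13.5 + 89 = 102.5; e = 101 − 102.5 = -1.5
x=92: ŷ = 13.5 + 92 = 105.5; e = 103.5 − 105.5 = -2
x=98: ŷ = 13.5 + 98 = 111.5; e = 109 − 111.5 = -2.5
x=103: ŷ = 13.5 + 103 = 116.5; e = 117.5 − 116.5 = 1
x=106: ŷ = 13.5 + 106 = 119.5; e = 121.5 − 119.5 = 2
SSE = 0.25 + 6.25 + 2.25 + 4 + 6.25 + 1 + 4 = 24

SSE = 24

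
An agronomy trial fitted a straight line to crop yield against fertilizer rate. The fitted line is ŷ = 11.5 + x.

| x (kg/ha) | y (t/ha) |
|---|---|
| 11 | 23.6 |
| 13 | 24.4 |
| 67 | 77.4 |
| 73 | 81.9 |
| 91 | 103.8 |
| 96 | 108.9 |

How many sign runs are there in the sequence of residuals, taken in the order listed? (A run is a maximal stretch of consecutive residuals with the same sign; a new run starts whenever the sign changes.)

3 runs

x=11: ŷ = 11.5 + 11 = 22.5; r = 23.6 − 22.5 = 1.1
x=13: ŷ = 11.5 + 13 = 24.5; r = 24.4 − 24.5 = -0.1
x=67: ŷ = 11.5 + 67 = 78.5; r = 77.4 − 78.5 = -1.1
x=73: ŷ = 11.5 + 73 = 84.5; r = 81.9 − 84.5 = -2.6
x=91: ŷ = 11.5 + 91 = 102.5; r = 103.8 − 102.5 = 1.3
x=96: ŷ = 11.5 + 96 = 107.5; r = 108.9 − 107.5 = 1.4
Signs: + − − − + +
Runs: +×1, −×3, +×2 → 3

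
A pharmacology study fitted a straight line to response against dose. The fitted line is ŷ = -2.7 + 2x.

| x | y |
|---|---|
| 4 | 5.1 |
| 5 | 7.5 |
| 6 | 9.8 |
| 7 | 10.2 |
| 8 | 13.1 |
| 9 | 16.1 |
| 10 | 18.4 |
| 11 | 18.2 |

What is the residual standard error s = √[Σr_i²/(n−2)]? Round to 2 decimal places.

s = 0.88

x=4: ŷ = -2.7 + 2·4 = 5.3; r = 5.1 − 5.3 = -0.2
x=5: ŷ = -2.7 + 2·5 = 7.3; r = 7.5 − 7.3 = 0.2
x=6: ŷ = -2.7 + 2·6 = 9.3; r = 9.8 − 9.3 = 0.5
x=7: ŷ = -2.7 + 2·7 = 11.3; r = 10.2 − 11.3 = -1.1
x=8: ŷ = -2.7 + 2·8 = 13.3; r = 13.1 − 13.3 = -0.2
x=9: ŷ = -2.7 + 2·9 = 15.3; r = 16.1 − 15.3 = 0.8
x=10: ŷ = -2.7 + 2·10 = 17.3; r = 18.4 − 17.3 = 1.1
x=11: ŷ = -2.7 + 2·11 = 19.3; r = 18.2 − 19.3 = -1.1
SSE = 0.04 + 0.04 + 0.25 + 1.21 + 0.04 + 0.64 + 1.21 + 1.21 = 4.64
s = √(4.64/6) = √0.773333 ≈ 0.88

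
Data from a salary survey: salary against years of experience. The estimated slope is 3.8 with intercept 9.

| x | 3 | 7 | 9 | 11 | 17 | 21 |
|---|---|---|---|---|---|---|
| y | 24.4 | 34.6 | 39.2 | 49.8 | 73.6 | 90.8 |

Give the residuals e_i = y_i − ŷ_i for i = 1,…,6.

4, -1, -4, -1, 0, 2

x=3: ŷ = 9 + 3.8·3 = 20.4; e = 24.4 − 20.4 = 4
x=7: ŷ = 9 + 3.8·7 = 35.6; e = 34.6 − 35.6 = -1
x=9: ŷ = 9 + 3.8·9 = 43.2; e = 39.2 − 43.2 = -4
x=11: ŷ = 9 + 3.8·11 = 50.8; e = 49.8 − 50.8 = -1
x=17: ŷ = 9 + 3.8·17 = 73.6; e = 73.6 − 73.6 = 0
x=21: ŷ = 9 + 3.8·21 = 88.8; e = 90.8 − 88.8 = 2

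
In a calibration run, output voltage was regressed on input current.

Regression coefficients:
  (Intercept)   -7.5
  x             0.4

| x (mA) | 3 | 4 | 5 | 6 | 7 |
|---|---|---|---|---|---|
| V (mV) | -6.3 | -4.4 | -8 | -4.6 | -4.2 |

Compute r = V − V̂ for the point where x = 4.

r = 1.5

V̂ = -7.5 + 0.4·4 = -5.9
r = -4.4 − (-5.9) = 1.5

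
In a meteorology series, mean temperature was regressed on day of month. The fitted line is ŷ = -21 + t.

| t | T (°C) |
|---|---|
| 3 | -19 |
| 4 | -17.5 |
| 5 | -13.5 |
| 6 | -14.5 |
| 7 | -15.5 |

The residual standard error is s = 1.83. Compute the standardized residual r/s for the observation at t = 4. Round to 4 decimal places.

-0.2732

ŷ = -21 + 4 = -17
r = -17.5 − (-17) = -0.5
r/s = -0.5 / 1.83 = -0.2732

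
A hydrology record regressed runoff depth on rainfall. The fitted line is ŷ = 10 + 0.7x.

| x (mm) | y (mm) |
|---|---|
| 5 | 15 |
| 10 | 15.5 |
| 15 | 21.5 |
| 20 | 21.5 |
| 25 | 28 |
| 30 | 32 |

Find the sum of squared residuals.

x=5: ŷ = 10 + 0.7·5 = 13.5; e = 15 − 13.5 = 1.5
x=10: ŷ = 10 + 0.7·10 = 17; e = 15.5 − 17 = -1.5
x=15: ŷ = 10 + 0.7·15 = 20.5; e = 21.5 − 20.5 = 1
x=20: ŷ = 10 + 0.7·20 = 24; e = 21.5 − 24 = -2.5
x=25: ŷ = 10 + 0.7·25 = 27.5; e = 28 − 27.5 = 0.5
x=30: ŷ = 10 + 0.7·30 = 31; e = 32 − 31 = 1
SSE = 2.25 + 2.25 + 1 + 6.25 + 0.25 + 1 = 13

SSE = 13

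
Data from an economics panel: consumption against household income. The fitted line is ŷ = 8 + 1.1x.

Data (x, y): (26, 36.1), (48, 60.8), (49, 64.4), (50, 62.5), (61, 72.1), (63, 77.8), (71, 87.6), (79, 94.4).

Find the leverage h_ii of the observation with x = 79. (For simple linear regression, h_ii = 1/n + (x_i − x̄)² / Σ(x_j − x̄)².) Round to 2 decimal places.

h = 0.41

x̄ = (26 + 48 + 49 + 50 + 61 + 63 + 71 + 79)/8 = 55.875
Σ(x − x̄)² = 892.516 + 62.0156 + 47.2656 + 34.5156 + 26.2656 + 50.7656 + 228.766 + 534.766 = 1876.88
h = 1/8 + (23.125)²/1876.88 = 0.125 + 0.284923 = 0.41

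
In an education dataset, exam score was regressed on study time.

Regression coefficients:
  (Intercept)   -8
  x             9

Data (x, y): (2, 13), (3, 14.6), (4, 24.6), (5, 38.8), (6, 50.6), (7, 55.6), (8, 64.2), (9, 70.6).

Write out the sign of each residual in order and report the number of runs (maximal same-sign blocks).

x=2: ŷ = -8 + 9·2 = 10; e = 13 − 10 = 3
x=3: ŷ = -8 + 9·3 = 19; e = 14.6 − 19 = -4.4
x=4: ŷ = -8 + 9·4 = 28; e = 24.6 − 28 = -3.4
x=5: ŷ = -8 + 9·5 = 37; e = 38.8 − 37 = 1.8
x=6: ŷ = -8 + 9·6 = 46; e = 50.6 − 46 = 4.6
x=7: ŷ = -8 + 9·7 = 55; e = 55.6 − 55 = 0.6
x=8: ŷ = -8 + 9·8 = 64; e = 64.2 − 64 = 0.2
x=9: ŷ = -8 + 9·9 = 73; e = 70.6 − 73 = -2.4
Signs: + − − + + + + −
Runs: +×1, −×2, +×4, −×1 → 4

4 runs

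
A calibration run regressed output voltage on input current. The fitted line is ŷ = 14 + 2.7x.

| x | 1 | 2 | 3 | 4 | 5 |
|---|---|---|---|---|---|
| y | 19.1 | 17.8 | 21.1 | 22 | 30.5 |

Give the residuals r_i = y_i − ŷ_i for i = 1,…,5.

x=1: ŷ = 14 + 2.7·1 = 16.7; r = 19.1 − 16.7 = 2.4
x=2: ŷ = 14 + 2.7·2 = 19.4; r = 17.8 − 19.4 = -1.6
x=3: ŷ = 14 + 2.7·3 = 22.1; r = 21.1 − 22.1 = -1
x=4: ŷ = 14 + 2.7·4 = 24.8; r = 22 − 24.8 = -2.8
x=5: ŷ = 14 + 2.7·5 = 27.5; r = 30.5 − 27.5 = 3

2.4, -1.6, -1, -2.8, 3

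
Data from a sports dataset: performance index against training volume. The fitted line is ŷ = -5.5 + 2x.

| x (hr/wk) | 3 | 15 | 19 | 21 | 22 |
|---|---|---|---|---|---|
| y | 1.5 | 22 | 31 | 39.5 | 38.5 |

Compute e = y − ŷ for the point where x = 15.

ŷ = -5.5 + 2·15 = 24.5
e = 22 − 24.5 = -2.5

e = -2.5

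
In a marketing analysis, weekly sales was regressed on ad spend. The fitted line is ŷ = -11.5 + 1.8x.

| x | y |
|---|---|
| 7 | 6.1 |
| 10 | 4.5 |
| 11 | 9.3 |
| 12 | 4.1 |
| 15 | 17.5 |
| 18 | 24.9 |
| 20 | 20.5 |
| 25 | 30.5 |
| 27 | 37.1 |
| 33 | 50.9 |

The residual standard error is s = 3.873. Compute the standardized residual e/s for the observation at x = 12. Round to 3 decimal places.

-1.549

ŷ = -11.5 + 1.8·12 = 10.1
e = 4.1 − 10.1 = -6
e/s = -6 / 3.873 = -1.549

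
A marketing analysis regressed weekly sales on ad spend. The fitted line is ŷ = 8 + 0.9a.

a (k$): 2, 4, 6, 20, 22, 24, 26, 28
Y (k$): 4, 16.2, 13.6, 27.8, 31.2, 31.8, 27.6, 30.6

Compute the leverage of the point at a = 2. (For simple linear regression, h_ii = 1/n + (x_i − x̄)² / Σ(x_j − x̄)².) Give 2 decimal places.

h = 0.39

ā = (2 + 4 + 6 + 20 + 22 + 24 + 26 + 28)/8 = 16.5
Σ(a − ā)² = 210.25 + 156.25 + 110.25 + 12.25 + 30.25 + 56.25 + 90.25 + 132.25 = 798
h = 1/8 + (-14.5)²/798 = 0.125 + 0.263471 = 0.39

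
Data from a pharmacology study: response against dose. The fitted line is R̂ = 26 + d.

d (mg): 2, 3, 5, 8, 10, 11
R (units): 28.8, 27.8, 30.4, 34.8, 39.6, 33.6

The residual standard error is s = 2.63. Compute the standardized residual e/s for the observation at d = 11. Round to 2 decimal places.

R̂ = 26 + 11 = 37
e = 33.6 − 37 = -3.4
e/s = -3.4 / 2.63 = -1.29

-1.29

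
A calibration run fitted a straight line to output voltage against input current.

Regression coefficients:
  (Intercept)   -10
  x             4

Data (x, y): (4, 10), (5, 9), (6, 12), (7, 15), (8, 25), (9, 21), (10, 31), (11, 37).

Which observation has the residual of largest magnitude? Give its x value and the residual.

x=4: ŷ = -10 + 4·4 = 6; e = 10 − 6 = 4
x=5: ŷ = -10 + 4·5 = 10; e = 9 − 10 = -1
x=6: ŷ = -10 + 4·6 = 14; e = 12 − 14 = -2
x=7: ŷ = -10 + 4·7 = 18; e = 15 − 18 = -3
x=8: ŷ = -10 + 4·8 = 22; e = 25 − 22 = 3
x=9: ŷ = -10 + 4·9 = 26; e = 21 − 26 = -5
x=10: ŷ = -10 + 4·10 = 30; e = 31 − 30 = 1
x=11: ŷ = -10 + 4·11 = 34; e = 37 − 34 = 3
Largest |e| is 5 at x = 9, residual -5.

x = 9, e = -5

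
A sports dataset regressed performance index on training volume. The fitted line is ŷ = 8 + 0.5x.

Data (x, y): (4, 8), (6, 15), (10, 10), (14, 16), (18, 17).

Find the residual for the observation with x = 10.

ŷ = 8 + 0.5·10 = 13
r = 10 − 13 = -3

r = -3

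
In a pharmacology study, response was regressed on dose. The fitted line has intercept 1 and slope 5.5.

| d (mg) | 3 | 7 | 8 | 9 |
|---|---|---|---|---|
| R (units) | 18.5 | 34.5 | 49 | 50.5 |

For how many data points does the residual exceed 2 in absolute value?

d=3: ŷ = 1 + 5.5·3 = 17.5; e = 18.5 − 17.5 = 1
d=7: ŷ = 1 + 5.5·7 = 39.5; e = 34.5 − 39.5 = -5
d=8: ŷ = 1 + 5.5·8 = 45; e = 49 − 45 = 4
d=9: ŷ = 1 + 5.5·9 = 50.5; e = 50.5 − 50.5 = 0
|e| > 2: d=7 (|e|=5), d=8 (|e|=4) → 2

2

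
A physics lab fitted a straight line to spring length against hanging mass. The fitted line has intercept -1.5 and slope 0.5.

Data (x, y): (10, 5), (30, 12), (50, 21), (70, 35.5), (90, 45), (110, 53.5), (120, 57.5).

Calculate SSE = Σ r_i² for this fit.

SSE = 18

x=10: ŷ = -1.5 + 0.5·10 = 3.5; r = 5 − 3.5 = 1.5
x=30: ŷ = -1.5 + 0.5·30 = 13.5; r = 12 − 13.5 = -1.5
x=50: ŷ = -1.5 + 0.5·50 = 23.5; r = 21 − 23.5 = -2.5
x=70: ŷ = -1.5 + 0.5·70 = 33.5; r = 35.5 − 33.5 = 2
x=90: ŷ = -1.5 + 0.5·90 = 43.5; r = 45 − 43.5 = 1.5
x=110: ŷ = -1.5 + 0.5·110 = 53.5; r = 53.5 − 53.5 = 0
x=120: ŷ = -1.5 + 0.5·120 = 58.5; r = 57.5 − 58.5 = -1
SSE = 2.25 + 2.25 + 6.25 + 4 + 2.25 + 0 + 1 = 18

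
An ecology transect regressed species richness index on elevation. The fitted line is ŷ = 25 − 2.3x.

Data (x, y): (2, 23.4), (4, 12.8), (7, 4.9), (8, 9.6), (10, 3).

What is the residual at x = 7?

ŷ = 25 − 2.3·7 = 8.9
e = 4.9 − 8.9 = -4

e = -4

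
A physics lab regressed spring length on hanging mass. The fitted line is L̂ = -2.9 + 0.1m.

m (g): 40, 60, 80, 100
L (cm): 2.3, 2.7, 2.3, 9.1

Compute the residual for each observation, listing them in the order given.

1.2, -0.4, -2.8, 2

m=40: L̂ = -2.9 + 0.1·40 = 1.1; r = 2.3 − 1.1 = 1.2
m=60: L̂ = -2.9 + 0.1·60 = 3.1; r = 2.7 − 3.1 = -0.4
m=80: L̂ = -2.9 + 0.1·80 = 5.1; r = 2.3 − 5.1 = -2.8
m=100: L̂ = -2.9 + 0.1·100 = 7.1; r = 9.1 − 7.1 = 2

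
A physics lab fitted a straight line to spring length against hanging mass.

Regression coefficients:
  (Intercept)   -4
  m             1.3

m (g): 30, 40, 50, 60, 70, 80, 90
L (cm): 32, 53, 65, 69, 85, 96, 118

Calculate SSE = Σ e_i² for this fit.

m=30: L̂ = -4 + 1.3·30 = 35; e = 32 − 35 = -3
m=40: L̂ = -4 + 1.3·40 = 48; e = 53 − 48 = 5
m=50: L̂ = -4 + 1.3·50 = 61; e = 65 − 61 = 4
m=60: L̂ = -4 + 1.3·60 = 74; e = 69 − 74 = -5
m=70: L̂ = -4 + 1.3·70 = 87; e = 85 − 87 = -2
m=80: L̂ = -4 + 1.3·80 = 100; e = 96 − 100 = -4
m=90: L̂ = -4 + 1.3·90 = 113; e = 118 − 113 = 5
SSE = 9 + 25 + 16 + 25 + 4 + 16 + 25 = 120

SSE = 120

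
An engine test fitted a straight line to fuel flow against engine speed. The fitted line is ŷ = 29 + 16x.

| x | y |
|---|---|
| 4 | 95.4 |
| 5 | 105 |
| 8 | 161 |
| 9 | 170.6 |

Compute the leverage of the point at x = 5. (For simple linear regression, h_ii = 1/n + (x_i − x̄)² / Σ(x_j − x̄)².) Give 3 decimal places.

h = 0.382

x̄ = (4 + 5 + 8 + 9)/4 = 6.5
Σ(x − x̄)² = 6.25 + 2.25 + 2.25 + 6.25 = 17
h = 1/4 + (-1.5)²/17 = 0.25 + 0.132353 = 0.382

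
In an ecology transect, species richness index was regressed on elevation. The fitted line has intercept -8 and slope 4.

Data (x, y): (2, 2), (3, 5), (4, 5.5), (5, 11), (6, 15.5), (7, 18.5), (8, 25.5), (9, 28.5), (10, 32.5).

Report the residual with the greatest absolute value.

x=2: ŷ = -8 + 4·2 = 0; e = 2 − 0 = 2
x=3: ŷ = -8 + 4·3 = 4; e = 5 − 4 = 1
x=4: ŷ = -8 + 4·4 = 8; e = 5.5 − 8 = -2.5
x=5: ŷ = -8 + 4·5 = 12; e = 11 − 12 = -1
x=6: ŷ = -8 + 4·6 = 16; e = 15.5 − 16 = -0.5
x=7: ŷ = -8 + 4·7 = 20; e = 18.5 − 20 = -1.5
x=8: ŷ = -8 + 4·8 = 24; e = 25.5 − 24 = 1.5
x=9: ŷ = -8 + 4·9 = 28; e = 28.5 − 28 = 0.5
x=10: ŷ = -8 + 4·10 = 32; e = 32.5 − 32 = 0.5
Largest |e| is 2.5 at x = 4, residual -2.5.

e = -2.5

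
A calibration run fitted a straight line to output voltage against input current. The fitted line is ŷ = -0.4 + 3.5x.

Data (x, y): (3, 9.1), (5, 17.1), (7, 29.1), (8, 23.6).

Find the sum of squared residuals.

x=3: ŷ = -0.4 + 3.5·3 = 10.1; e = 9.1 − 10.1 = -1
x=5: ŷ = -0.4 + 3.5·5 = 17.1; e = 17.1 − 17.1 = 0
x=7: ŷ = -0.4 + 3.5·7 = 24.1; e = 29.1 − 24.1 = 5
x=8: ŷ = -0.4 + 3.5·8 = 27.6; e = 23.6 − 27.6 = -4
SSE = 1 + 0 + 25 + 16 = 42

SSE = 42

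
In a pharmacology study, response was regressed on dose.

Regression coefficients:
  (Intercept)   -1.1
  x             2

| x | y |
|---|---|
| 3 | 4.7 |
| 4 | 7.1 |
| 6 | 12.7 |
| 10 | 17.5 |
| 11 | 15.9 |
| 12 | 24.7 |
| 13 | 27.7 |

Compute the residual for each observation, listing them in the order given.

x=3: ŷ = -1.1 + 2·3 = 4.9; r = 4.7 − 4.9 = -0.2
x=4: ŷ = -1.1 + 2·4 = 6.9; r = 7.1 − 6.9 = 0.2
x=6: ŷ = -1.1 + 2·6 = 10.9; r = 12.7 − 10.9 = 1.8
x=10: ŷ = -1.1 + 2·10 = 18.9; r = 17.5 − 18.9 = -1.4
x=11: ŷ = -1.1 + 2·11 = 20.9; r = 15.9 − 20.9 = -5
x=12: ŷ = -1.1 + 2·12 = 22.9; r = 24.7 − 22.9 = 1.8
x=13: ŷ = -1.1 + 2·13 = 24.9; r = 27.7 − 24.9 = 2.8

-0.2, 0.2, 1.8, -1.4, -5, 1.8, 2.8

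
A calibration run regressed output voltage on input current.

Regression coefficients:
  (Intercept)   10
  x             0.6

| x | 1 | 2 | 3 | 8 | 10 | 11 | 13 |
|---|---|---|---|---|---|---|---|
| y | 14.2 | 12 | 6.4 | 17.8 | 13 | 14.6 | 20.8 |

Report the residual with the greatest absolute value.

r = -5.4

x=1: ŷ = 10 + 0.6·1 = 10.6; r = 14.2 − 10.6 = 3.6
x=2: ŷ = 10 + 0.6·2 = 11.2; r = 12 − 11.2 = 0.8
x=3: ŷ = 10 + 0.6·3 = 11.8; r = 6.4 − 11.8 = -5.4
x=8: ŷ = 10 + 0.6·8 = 14.8; r = 17.8 − 14.8 = 3
x=10: ŷ = 10 + 0.6·10 = 16; r = 13 − 16 = -3
x=11: ŷ = 10 + 0.6·11 = 16.6; r = 14.6 − 16.6 = -2
x=13: ŷ = 10 + 0.6·13 = 17.8; r = 20.8 − 17.8 = 3
Largest |r| is 5.4 at x = 3, residual -5.4.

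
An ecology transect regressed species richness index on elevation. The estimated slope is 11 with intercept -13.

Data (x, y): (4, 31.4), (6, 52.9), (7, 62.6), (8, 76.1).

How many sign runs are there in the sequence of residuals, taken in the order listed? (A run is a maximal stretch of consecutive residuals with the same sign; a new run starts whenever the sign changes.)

3 runs

x=4: ŷ = -13 + 11·4 = 31; e = 31.4 − 31 = 0.4
x=6: ŷ = -13 + 11·6 = 53; e = 52.9 − 53 = -0.1
x=7: ŷ = -13 + 11·7 = 64; e = 62.6 − 64 = -1.4
x=8: ŷ = -13 + 11·8 = 75; e = 76.1 − 75 = 1.1
Signs: + − − +
Runs: +×1, −×2, +×1 → 3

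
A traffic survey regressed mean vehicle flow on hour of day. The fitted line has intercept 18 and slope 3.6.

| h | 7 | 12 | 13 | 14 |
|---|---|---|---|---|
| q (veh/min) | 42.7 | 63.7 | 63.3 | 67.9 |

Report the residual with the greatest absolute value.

r = 2.5

h=7: q̂ = 18 + 3.6·7 = 43.2; r = 42.7 − 43.2 = -0.5
h=12: q̂ = 18 + 3.6·12 = 61.2; r = 63.7 − 61.2 = 2.5
h=13: q̂ = 18 + 3.6·13 = 64.8; r = 63.3 − 64.8 = -1.5
h=14: q̂ = 18 + 3.6·14 = 68.4; r = 67.9 − 68.4 = -0.5
Largest |r| is 2.5 at h = 12, residual 2.5.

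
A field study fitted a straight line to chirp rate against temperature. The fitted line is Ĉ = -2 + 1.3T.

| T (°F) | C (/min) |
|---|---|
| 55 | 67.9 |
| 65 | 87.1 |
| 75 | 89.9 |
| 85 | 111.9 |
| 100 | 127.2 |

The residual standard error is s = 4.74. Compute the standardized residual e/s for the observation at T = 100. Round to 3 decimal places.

-0.169

Ĉ = -2 + 1.3·100 = 128
e = 127.2 − 128 = -0.8
e/s = -0.8 / 4.74 = -0.169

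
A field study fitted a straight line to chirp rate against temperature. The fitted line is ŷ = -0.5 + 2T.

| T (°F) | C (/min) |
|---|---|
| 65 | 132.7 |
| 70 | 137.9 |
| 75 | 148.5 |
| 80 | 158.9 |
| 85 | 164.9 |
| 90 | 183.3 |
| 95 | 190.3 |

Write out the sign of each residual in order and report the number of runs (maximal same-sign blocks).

3 runs

T=65: ŷ = -0.5 + 2·65 = 129.5; r = 132.7 − 129.5 = 3.2
T=70: ŷ = -0.5 + 2·70 = 139.5; r = 137.9 − 139.5 = -1.6
T=75: ŷ = -0.5 + 2·75 = 149.5; r = 148.5 − 149.5 = -1
T=80: ŷ = -0.5 + 2·80 = 159.5; r = 158.9 − 159.5 = -0.6
T=85: ŷ = -0.5 + 2·85 = 169.5; r = 164.9 − 169.5 = -4.6
T=90: ŷ = -0.5 + 2·90 = 179.5; r = 183.3 − 179.5 = 3.8
T=95: ŷ = -0.5 + 2·95 = 189.5; r = 190.3 − 189.5 = 0.8
Signs: + − − − − + +
Runs: +×1, −×4, +×2 → 3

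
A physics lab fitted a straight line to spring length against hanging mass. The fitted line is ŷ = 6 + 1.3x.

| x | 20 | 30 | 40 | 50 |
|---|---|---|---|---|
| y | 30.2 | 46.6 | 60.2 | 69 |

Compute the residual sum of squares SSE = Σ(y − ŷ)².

x=20: ŷ = 6 + 1.3·20 = 32; e = 30.2 − 32 = -1.8
x=30: ŷ = 6 + 1.3·30 = 45; e = 46.6 − 45 = 1.6
x=40: ŷ = 6 + 1.3·40 = 58; e = 60.2 − 58 = 2.2
x=50: ŷ = 6 + 1.3·50 = 71; e = 69 − 71 = -2
SSE = 3.24 + 2.56 + 4.84 + 4 = 14.64

SSE = 14.64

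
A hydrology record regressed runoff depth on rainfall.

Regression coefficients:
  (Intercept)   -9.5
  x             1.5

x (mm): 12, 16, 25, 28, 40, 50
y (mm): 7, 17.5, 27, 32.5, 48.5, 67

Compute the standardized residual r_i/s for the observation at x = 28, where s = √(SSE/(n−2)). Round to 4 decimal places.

x=12: ŷ = -9.5 + 1.5·12 = 8.5; r = 7 − 8.5 = -1.5
x=16: ŷ = -9.5 + 1.5·16 = 14.5; r = 17.5 − 14.5 = 3
x=25: ŷ = -9.5 + 1.5·25 = 28; r = 27 − 28 = -1
x=28: ŷ = -9.5 + 1.5·28 = 32.5; r = 32.5 − 32.5 = 0
x=40: ŷ = -9.5 + 1.5·40 = 50.5; r = 48.5 − 50.5 = -2
x=50: ŷ = -9.5 + 1.5·50 = 65.5; r = 67 − 65.5 = 1.5
SSE = 2.25 + 9 + 1 + 0 + 4 + 2.25 = 18.5
s = √(18.5/4) = 2.15058
r/s = 0 / 2.15058 = 0.0000

0.0000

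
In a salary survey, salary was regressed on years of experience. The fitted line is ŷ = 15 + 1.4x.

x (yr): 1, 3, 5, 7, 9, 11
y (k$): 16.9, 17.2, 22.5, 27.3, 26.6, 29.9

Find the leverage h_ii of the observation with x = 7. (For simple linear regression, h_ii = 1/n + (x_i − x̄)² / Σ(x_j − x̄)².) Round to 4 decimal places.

h = 0.1810

x̄ = (1 + 3 + 5 + 7 + 9 + 11)/6 = 6
Σ(x − x̄)² = 25 + 9 + 1 + 1 + 9 + 25 = 70
h = 1/6 + (1)²/70 = 0.166667 + 0.0142857 = 0.1810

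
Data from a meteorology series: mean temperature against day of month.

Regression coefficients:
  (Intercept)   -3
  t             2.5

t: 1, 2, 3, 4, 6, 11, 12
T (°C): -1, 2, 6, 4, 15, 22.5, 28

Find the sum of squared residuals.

t=1: T̂ = -3 + 2.5·1 = -0.5; e = -1 − (-0.5) = -0.5
t=2: T̂ = -3 + 2.5·2 = 2; e = 2 − 2 = 0
t=3: T̂ = -3 + 2.5·3 = 4.5; e = 6 − 4.5 = 1.5
t=4: T̂ = -3 + 2.5·4 = 7; e = 4 − 7 = -3
t=6: T̂ = -3 + 2.5·6 = 12; e = 15 − 12 = 3
t=11: T̂ = -3 + 2.5·11 = 24.5; e = 22.5 − 24.5 = -2
t=12: T̂ = -3 + 2.5·12 = 27; e = 28 − 27 = 1
SSE = 0.25 + 0 + 2.25 + 9 + 9 + 4 + 1 = 25.5

SSE = 25.5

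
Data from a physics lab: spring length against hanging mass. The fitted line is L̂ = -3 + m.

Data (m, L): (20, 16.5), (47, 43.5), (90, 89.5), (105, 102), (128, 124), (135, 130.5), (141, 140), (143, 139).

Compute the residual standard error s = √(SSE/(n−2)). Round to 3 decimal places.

s = 1.581

m=20: L̂ = -3 + 20 = 17; e = 16.5 − 17 = -0.5
m=47: L̂ = -3 + 47 = 44; e = 43.5 − 44 = -0.5
m=90: L̂ = -3 + 90 = 87; e = 89.5 − 87 = 2.5
m=105: L̂ = -3 + 105 = 102; e = 102 − 102 = 0
m=128: L̂ = -3 + 128 = 125; e = 124 − 125 = -1
m=135: L̂ = -3 + 135 = 132; e = 130.5 − 132 = -1.5
m=141: L̂ = -3 + 141 = 138; e = 140 − 138 = 2
m=143: L̂ = -3 + 143 = 140; e = 139 − 140 = -1
SSE = 0.25 + 0.25 + 6.25 + 0 + 1 + 2.25 + 4 + 1 = 15
s = √(15/6) = √2.5 ≈ 1.581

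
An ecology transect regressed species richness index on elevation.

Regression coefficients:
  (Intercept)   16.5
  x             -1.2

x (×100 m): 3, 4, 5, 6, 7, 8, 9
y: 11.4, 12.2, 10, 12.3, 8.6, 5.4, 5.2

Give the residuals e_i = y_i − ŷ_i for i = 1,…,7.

x=3: ŷ = 16.5 − 1.2·3 = 12.9; e = 11.4 − 12.9 = -1.5
x=4: ŷ = 16.5 − 1.2·4 = 11.7; e = 12.2 − 11.7 = 0.5
x=5: ŷ = 16.5 − 1.2·5 = 10.5; e = 10 − 10.5 = -0.5
x=6: ŷ = 16.5 − 1.2·6 = 9.3; e = 12.3 − 9.3 = 3
x=7: ŷ = 16.5 − 1.2·7 = 8.1; e = 8.6 − 8.1 = 0.5
x=8: ŷ = 16.5 − 1.2·8 = 6.9; e = 5.4 − 6.9 = -1.5
x=9: ŷ = 16.5 − 1.2·9 = 5.7; e = 5.2 − 5.7 = -0.5

-1.5, 0.5, -0.5, 3, 0.5, -1.5, -0.5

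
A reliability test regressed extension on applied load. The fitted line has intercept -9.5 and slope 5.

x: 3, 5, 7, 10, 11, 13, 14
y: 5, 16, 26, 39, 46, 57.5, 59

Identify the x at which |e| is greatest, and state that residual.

x=3: ŷ = -9.5 + 5·3 = 5.5; e = 5 − 5.5 = -0.5
x=5: ŷ = -9.5 + 5·5 = 15.5; e = 16 − 15.5 = 0.5
x=7: ŷ = -9.5 + 5·7 = 25.5; e = 26 − 25.5 = 0.5
x=10: ŷ = -9.5 + 5·10 = 40.5; e = 39 − 40.5 = -1.5
x=11: ŷ = -9.5 + 5·11 = 45.5; e = 46 − 45.5 = 0.5
x=13: ŷ = -9.5 + 5·13 = 55.5; e = 57.5 − 55.5 = 2
x=14: ŷ = -9.5 + 5·14 = 60.5; e = 59 − 60.5 = -1.5
Largest |e| is 2 at x = 13, residual 2.

x = 13, e = 2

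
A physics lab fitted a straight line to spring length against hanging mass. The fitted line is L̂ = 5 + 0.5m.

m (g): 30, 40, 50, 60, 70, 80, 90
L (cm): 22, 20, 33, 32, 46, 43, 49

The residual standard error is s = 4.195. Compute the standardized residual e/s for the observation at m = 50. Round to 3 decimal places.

L̂ = 5 + 0.5·50 = 30
e = 33 − 30 = 3
e/s = 3 / 4.195 = 0.715

0.715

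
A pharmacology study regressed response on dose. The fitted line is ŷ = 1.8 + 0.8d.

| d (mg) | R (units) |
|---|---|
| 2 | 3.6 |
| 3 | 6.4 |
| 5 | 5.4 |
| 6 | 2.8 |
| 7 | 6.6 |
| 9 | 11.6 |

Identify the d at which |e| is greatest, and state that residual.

d=2: ŷ = 1.8 + 0.8·2 = 3.4; e = 3.6 − 3.4 = 0.2
d=3: ŷ = 1.8 + 0.8·3 = 4.2; e = 6.4 − 4.2 = 2.2
d=5: ŷ = 1.8 + 0.8·5 = 5.8; e = 5.4 − 5.8 = -0.4
d=6: ŷ = 1.8 + 0.8·6 = 6.6; e = 2.8 − 6.6 = -3.8
d=7: ŷ = 1.8 + 0.8·7 = 7.4; e = 6.6 − 7.4 = -0.8
d=9: ŷ = 1.8 + 0.8·9 = 9; e = 11.6 − 9 = 2.6
Largest |e| is 3.8 at d = 6, residual -3.8.

d = 6, e = -3.8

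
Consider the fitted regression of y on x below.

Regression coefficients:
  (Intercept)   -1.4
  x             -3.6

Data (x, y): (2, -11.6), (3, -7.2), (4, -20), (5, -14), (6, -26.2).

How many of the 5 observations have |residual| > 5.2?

1

x=2: ŷ = -1.4 − 3.6·2 = -8.6; e = -11.6 − (-8.6) = -3
x=3: ŷ = -1.4 − 3.6·3 = -12.2; e = -7.2 − (-12.2) = 5
x=4: ŷ = -1.4 − 3.6·4 = -15.8; e = -20 − (-15.8) = -4.2
x=5: ŷ = -1.4 − 3.6·5 = -19.4; e = -14 − (-19.4) = 5.4
x=6: ŷ = -1.4 − 3.6·6 = -23; e = -26.2 − (-23) = -3.2
|e| > 5.2: x=5 (|e|=5.4) → 1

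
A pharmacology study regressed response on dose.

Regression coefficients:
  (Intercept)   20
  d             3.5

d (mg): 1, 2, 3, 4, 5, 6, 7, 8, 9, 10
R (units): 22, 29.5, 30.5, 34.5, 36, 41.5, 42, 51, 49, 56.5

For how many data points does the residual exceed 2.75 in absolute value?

d=1: R̂ = 20 + 3.5·1 = 23.5; e = 22 − 23.5 = -1.5
d=2: R̂ = 20 + 3.5·2 = 27; e = 29.5 − 27 = 2.5
d=3: R̂ = 20 + 3.5·3 = 30.5; e = 30.5 − 30.5 = 0
d=4: R̂ = 20 + 3.5·4 = 34; e = 34.5 − 34 = 0.5
d=5: R̂ = 20 + 3.5·5 = 37.5; e = 36 − 37.5 = -1.5
d=6: R̂ = 20 + 3.5·6 = 41; e = 41.5 − 41 = 0.5
d=7: R̂ = 20 + 3.5·7 = 44.5; e = 42 − 44.5 = -2.5
d=8: R̂ = 20 + 3.5·8 = 48; e = 51 − 48 = 3
d=9: R̂ = 20 + 3.5·9 = 51.5; e = 49 − 51.5 = -2.5
d=10: R̂ = 20 + 3.5·10 = 55; e = 56.5 − 55 = 1.5
|e| > 2.75: d=8 (|e|=3) → 1

1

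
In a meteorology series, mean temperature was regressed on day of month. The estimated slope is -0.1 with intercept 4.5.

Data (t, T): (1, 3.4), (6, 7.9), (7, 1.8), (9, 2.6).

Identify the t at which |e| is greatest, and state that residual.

t = 6, e = 4

t=1: T̂ = 4.5 − 0.1·1 = 4.4; e = 3.4 − 4.4 = -1
t=6: T̂ = 4.5 − 0.1·6 = 3.9; e = 7.9 − 3.9 = 4
t=7: T̂ = 4.5 − 0.1·7 = 3.8; e = 1.8 − 3.8 = -2
t=9: T̂ = 4.5 − 0.1·9 = 3.6; e = 2.6 − 3.6 = -1
Largest |e| is 4 at t = 6, residual 4.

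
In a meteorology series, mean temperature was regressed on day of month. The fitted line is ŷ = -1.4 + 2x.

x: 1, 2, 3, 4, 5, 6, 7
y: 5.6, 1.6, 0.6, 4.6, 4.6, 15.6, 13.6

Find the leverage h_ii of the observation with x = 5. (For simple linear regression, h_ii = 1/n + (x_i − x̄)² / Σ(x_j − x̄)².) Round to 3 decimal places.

x̄ = (1 + 2 + 3 + 4 + 5 + 6 + 7)/7 = 4
Σ(x − x̄)² = 9 + 4 + 1 + 0 + 1 + 4 + 9 = 28
h = 1/7 + (1)²/28 = 0.142857 + 0.0357143 = 0.179

h = 0.179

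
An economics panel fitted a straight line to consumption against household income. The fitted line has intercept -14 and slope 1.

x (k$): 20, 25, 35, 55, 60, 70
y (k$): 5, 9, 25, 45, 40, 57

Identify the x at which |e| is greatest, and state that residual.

x=20: ŷ = -14 + 20 = 6; e = 5 − 6 = -1
x=25: ŷ = -14 + 25 = 11; e = 9 − 11 = -2
x=35: ŷ = -14 + 35 = 21; e = 25 − 21 = 4
x=55: ŷ = -14 + 55 = 41; e = 45 − 41 = 4
x=60: ŷ = -14 + 60 = 46; e = 40 − 46 = -6
x=70: ŷ = -14 + 70 = 56; e = 57 − 56 = 1
Largest |e| is 6 at x = 60, residual -6.

x = 60, e = -6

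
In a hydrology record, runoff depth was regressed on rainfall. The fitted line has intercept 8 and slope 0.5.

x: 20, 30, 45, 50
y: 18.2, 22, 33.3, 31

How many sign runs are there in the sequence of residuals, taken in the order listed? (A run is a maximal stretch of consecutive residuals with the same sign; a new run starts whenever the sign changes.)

x=20: ŷ = 8 + 0.5·20 = 18; e = 18.2 − 18 = 0.2
x=30: ŷ = 8 + 0.5·30 = 23; e = 22 − 23 = -1
x=45: ŷ = 8 + 0.5·45 = 30.5; e = 33.3 − 30.5 = 2.8
x=50: ŷ = 8 + 0.5·50 = 33; e = 31 − 33 = -2
Signs: + − + −
Runs: +×1, −×1, +×1, −×1 → 4

4 runs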